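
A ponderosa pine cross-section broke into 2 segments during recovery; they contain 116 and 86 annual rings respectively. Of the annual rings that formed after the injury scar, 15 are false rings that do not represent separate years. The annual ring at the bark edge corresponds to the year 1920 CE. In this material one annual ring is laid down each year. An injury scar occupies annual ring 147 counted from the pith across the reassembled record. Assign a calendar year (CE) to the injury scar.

1880 CE

Total annual rings = 116 + 86 = 202.
Between annual ring 147 and the bark edge there are 202 − 147 = 55 annual rings.
Excluding 15 false annual rings: 55 − 15 = 40.
1920 − 40 = 1880 CE.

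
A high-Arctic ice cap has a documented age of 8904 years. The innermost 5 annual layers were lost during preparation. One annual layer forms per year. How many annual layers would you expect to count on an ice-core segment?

8899 annual layers

Expected annual layers over 8904 years: 8904.
Less the 5 uncaptured annual layers: 8904 − 5 = 8899.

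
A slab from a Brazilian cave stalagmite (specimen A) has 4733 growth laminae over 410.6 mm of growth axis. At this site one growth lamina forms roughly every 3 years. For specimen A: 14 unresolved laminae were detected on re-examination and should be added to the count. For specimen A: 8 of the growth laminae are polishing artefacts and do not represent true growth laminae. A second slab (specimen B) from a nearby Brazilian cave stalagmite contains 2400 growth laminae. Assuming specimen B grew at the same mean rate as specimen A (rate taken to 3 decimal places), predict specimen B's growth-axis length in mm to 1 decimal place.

Specimen A: adjusted count: 4733 − 8 + 14 = 4739 growth laminae.
Specimen A: 4739 growth laminae at 3 years each span 4739 × 3 = 14217 years.
A: Extension rate ≈ 410.6 / 14217 = 0.029 mm/year.
Specimen B: at 3 years per growth lamina, 2400 × 3 = 7200 years. Length of B = 0.029 × 7200 = 208.8 mm.

208.8 mm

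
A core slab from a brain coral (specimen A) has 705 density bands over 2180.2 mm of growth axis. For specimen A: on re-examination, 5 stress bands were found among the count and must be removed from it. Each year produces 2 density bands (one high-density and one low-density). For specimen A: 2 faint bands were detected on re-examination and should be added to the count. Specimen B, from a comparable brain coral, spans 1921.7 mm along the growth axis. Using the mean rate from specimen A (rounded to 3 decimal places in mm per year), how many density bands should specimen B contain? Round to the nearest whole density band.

619 density bands

Specimen A: true density band count = 705 − 5 + 2 = 702.
Specimen A: with 2 density bands per year, 702 / 2 = 351 years.
A: Mean rate = 2180.2 mm / 351 years ≈ 6.211 mm per year.
Specimen B: 1921.7 mm / 6.211 mm per year = 309.40 years; at 2 density bands per year that is 309.40 × 2 ≈ 619 density bands.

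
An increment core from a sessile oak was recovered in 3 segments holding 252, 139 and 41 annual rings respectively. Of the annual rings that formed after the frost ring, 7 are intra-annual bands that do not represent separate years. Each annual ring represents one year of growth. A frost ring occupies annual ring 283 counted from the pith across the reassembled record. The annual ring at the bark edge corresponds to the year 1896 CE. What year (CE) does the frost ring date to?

Total annual rings = 252 + 139 + 41 = 432.
432 − 283 = 149 annual rings lie beyond the frost ring toward the bark edge.
Excluding 7 false annual rings: 149 − 7 = 142.
The annual ring at the bark edge is 1896 CE, so the frost ring dates to 1896 − 142 = 1754 CE.

1754 CE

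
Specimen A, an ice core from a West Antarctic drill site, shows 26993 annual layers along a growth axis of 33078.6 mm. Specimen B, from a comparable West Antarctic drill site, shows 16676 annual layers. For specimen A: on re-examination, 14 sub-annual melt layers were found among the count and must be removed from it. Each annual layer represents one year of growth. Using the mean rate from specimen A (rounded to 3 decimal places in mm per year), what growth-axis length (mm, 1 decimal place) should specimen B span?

Specimen A: correcting the raw count gives 26993 − 14 = 26979 true annual layers.
A: Extension rate ≈ 33078.6 / 26979 = 1.226 mm/year.
B's length ≈ 1.226 × 16676 = 20444.8 mm.

20444.8 mm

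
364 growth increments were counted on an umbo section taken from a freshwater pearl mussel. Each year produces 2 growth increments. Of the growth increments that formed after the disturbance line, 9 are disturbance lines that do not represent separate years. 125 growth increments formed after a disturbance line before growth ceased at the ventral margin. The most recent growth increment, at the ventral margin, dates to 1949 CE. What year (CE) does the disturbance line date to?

125 growth increments post-date the disturbance line.
Excluding 9 false growth increments: 125 − 9 = 116.
With 2 growth increments per year, 116 / 2 = 58 years.
1949 − 58 = 1891 CE.

1891 CE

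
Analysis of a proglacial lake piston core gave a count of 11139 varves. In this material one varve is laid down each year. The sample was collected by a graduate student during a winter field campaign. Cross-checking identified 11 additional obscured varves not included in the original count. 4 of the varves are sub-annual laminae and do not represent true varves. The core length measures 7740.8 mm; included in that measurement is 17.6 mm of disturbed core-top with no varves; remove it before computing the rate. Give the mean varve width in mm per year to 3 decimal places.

0.693 mm per year

Adjusted count: 11139 − 4 + 11 = 11146 varves.
Net length = 7740.8 − 17.6 = 7723.2 mm.
Extension rate ≈ 7723.2 / 11146 = 0.693 mm per year.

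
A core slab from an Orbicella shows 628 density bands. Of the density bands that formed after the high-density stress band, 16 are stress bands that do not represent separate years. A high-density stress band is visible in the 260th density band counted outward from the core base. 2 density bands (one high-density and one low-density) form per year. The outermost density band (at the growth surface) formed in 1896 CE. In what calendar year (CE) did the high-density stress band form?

628 − 260 = 368 density bands lie beyond the high-density stress band toward the growth surface.
Excluding 16 false density bands: 368 − 16 = 352.
With 2 density bands per year, 352 / 2 = 176 years.
The density band at the growth surface is 1896 CE, so the high-density stress band dates to 1896 − 176 = 1720 CE.

1720 CE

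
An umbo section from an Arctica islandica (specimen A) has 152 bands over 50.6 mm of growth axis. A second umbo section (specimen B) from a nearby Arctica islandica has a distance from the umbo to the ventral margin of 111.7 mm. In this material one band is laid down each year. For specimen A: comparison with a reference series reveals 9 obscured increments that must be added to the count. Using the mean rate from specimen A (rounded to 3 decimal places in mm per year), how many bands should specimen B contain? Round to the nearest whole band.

Specimen A: after corrections the count is 152 + 9 = 161 bands.
A: Extension rate ≈ 50.6 / 161 = 0.314 mm per year.
For B, 111.7 / 0.314 = 355.73 years ≈ 356 bands.

356 bands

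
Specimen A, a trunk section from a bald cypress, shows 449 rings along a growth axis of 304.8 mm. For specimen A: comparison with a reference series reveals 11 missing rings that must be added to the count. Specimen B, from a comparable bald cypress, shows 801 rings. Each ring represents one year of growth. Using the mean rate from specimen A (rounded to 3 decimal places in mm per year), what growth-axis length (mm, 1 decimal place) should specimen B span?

531.1 mm

Specimen A: correcting the raw count gives 449 + 11 = 460 true rings.
A: Mean rate = 304.8 mm / 460 years ≈ 0.663 mm per year.
For B, 0.663 mm/year × 801 years = 531.1 mm.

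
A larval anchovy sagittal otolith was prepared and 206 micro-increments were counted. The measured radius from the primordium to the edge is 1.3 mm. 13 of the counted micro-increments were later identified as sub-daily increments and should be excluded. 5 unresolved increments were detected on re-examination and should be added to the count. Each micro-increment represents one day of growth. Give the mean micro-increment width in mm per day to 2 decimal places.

0.01 mm per day

After corrections the count is 206 − 13 + 5 = 198 micro-increments.
1.3 mm over 198 days gives 1.3 / 198 ≈ 0.01 mm per day.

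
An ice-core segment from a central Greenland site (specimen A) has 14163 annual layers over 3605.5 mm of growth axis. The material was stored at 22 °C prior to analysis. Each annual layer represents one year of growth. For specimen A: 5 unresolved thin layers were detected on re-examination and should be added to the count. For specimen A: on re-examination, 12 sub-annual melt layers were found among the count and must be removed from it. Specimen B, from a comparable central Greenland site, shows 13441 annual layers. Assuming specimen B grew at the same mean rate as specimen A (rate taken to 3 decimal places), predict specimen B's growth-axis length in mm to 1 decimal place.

3427.5 mm

Specimen A: adjusted count: 14163 − 12 + 5 = 14156 annual layers.
A: Mean rate = 3605.5 mm / 14156 years ≈ 0.255 mm per year.
B's length ≈ 0.255 × 13441 = 3427.5 mm.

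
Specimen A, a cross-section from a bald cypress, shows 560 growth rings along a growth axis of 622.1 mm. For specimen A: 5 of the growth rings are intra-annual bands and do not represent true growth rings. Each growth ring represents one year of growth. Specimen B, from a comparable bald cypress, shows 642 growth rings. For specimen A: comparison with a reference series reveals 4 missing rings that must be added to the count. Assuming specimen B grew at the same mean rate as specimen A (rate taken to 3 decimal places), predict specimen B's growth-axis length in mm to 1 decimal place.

Specimen A: true growth ring count = 560 − 5 + 4 = 559.
A: 622.1 mm over 559 years gives 622.1 / 559 ≈ 1.113 mm per year.
B's length ≈ 1.113 × 642 = 714.5 mm.

714.5 mm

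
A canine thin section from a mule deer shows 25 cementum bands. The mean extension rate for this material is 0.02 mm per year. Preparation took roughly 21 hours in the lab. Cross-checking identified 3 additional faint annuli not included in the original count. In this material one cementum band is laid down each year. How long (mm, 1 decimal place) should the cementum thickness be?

0.6 mm

After corrections the count is 25 + 3 = 28 cementum bands.
Predicted length = 0.02 mm/year × 28 years = 0.6 mm.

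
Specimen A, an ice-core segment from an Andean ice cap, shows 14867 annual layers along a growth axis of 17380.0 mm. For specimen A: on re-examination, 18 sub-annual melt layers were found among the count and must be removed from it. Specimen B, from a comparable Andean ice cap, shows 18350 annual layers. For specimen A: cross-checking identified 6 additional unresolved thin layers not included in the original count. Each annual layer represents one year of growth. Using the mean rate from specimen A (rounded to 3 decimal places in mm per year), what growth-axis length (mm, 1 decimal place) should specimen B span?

Specimen A: adjusted count: 14867 − 18 + 6 = 14855 annual layers.
A: Mean rate = 17380.0 mm / 14855 years ≈ 1.170 mm/yr.
Length of B = 1.170 × 18350 = 21469.5 mm.

21469.5 mm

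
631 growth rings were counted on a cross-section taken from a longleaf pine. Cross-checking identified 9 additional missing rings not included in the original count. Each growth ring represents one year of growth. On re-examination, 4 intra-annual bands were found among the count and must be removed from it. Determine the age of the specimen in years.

636 years

After corrections the count is 631 − 4 + 9 = 636 growth rings.
With a one-to-one growth ring periodicity this is 636 years.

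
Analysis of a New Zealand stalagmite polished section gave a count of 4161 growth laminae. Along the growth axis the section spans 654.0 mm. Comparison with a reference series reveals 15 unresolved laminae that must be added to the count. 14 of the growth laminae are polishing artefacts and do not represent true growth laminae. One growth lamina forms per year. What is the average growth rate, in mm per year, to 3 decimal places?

True growth lamina count = 4161 − 14 + 15 = 4162.
Mean rate = 654.0 mm / 4162 years ≈ 0.157 mm per year.

0.157 mm per year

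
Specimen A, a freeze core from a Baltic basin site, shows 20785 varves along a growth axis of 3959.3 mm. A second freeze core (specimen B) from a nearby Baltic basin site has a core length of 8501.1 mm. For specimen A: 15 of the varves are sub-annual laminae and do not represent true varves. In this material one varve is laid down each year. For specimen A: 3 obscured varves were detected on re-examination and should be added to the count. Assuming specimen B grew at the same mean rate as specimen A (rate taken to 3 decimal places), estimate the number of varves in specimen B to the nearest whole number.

44508 varves

Specimen A: adjusted count: 20785 − 15 + 3 = 20773 varves.
A: Extension rate ≈ 3959.3 / 20773 = 0.191 mm/yr.
Specimen B: 8501.1 mm / 0.191 mm per year = 44508.38 years ≈ 44508 varves.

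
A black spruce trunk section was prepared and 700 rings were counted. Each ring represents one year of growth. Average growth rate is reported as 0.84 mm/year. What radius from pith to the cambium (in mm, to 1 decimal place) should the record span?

588.0 mm

The record spans 700 years at 0.84 mm per year.
700 years at 0.84 mm/year gives 0.84 × 700 = 588.0 mm.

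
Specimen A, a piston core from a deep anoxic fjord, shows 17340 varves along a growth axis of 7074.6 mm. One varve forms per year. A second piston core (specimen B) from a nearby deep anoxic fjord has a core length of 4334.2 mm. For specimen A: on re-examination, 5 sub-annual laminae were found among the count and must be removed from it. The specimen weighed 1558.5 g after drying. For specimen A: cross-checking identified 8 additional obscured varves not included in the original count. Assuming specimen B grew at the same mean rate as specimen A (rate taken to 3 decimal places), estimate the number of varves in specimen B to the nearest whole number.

10623 varves

Specimen A: correcting the raw count gives 17340 − 5 + 8 = 17343 true varves.
A: 7074.6 mm over 17343 years gives 7074.6 / 17343 ≈ 0.408 mm/yr.
Specimen B: 4334.2 mm / 0.408 mm per year = 10623.04 years ≈ 10623 varves.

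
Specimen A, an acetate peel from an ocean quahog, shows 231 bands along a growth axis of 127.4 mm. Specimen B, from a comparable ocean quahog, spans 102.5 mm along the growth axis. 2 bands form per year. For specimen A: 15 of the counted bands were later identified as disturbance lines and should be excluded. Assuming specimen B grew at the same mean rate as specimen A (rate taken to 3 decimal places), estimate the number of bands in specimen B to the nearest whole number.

174 bands

Specimen A: correcting the raw count gives 231 − 15 = 216 true bands.
Specimen A: 216 bands at 2 per year is 216 / 2 = 108 years.
A: 127.4 mm over 108 years gives 127.4 / 108 ≈ 1.180 mm/year.
For B, 102.5 / 1.180 = 86.86 years; at 2 bands per year that is 86.86 × 2 ≈ 174 bands.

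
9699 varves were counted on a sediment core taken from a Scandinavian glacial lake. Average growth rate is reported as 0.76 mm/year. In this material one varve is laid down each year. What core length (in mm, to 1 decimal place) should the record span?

The record spans 9699 years at 0.76 mm per year.
Length ≈ 0.76 × 9699 = 7371.2 mm.

7371.2 mm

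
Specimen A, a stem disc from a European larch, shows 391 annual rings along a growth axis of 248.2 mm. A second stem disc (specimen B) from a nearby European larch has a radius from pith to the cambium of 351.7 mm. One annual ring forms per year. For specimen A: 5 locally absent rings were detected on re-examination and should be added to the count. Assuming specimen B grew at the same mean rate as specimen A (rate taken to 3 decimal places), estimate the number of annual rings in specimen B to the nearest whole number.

Specimen A: after corrections the count is 391 + 5 = 396 annual rings.
A: 248.2 mm over 396 years gives 248.2 / 396 ≈ 0.627 mm/year.
For B, 351.7 / 0.627 = 560.93 years ≈ 561 annual rings.

561 annual rings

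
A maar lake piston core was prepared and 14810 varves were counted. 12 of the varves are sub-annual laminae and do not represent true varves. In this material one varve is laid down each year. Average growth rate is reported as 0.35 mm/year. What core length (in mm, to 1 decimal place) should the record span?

Adjusted count: 14810 − 12 = 14798 varves.
14798 years at 0.35 mm/year gives 0.35 × 14798 = 5179.3 mm.

5179.3 mm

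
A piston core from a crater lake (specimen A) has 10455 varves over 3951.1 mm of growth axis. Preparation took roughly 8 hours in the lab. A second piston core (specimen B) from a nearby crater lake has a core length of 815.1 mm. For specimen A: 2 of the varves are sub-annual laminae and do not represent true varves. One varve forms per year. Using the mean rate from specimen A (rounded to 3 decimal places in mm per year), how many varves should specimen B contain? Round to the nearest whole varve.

Specimen A: correcting the raw count gives 10455 − 2 = 10453 true varves.
A: Mean rate = 3951.1 mm / 10453 years ≈ 0.378 mm per year.
For B, 815.1 / 0.378 = 2156.35 years ≈ 2156 varves.

2156 varves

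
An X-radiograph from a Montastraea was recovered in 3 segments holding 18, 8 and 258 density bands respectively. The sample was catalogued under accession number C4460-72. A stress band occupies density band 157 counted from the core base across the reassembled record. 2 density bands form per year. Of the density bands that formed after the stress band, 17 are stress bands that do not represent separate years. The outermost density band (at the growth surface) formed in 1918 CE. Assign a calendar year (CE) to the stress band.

Total density bands = 18 + 8 + 258 = 284.
284 − 157 = 127 density bands lie beyond the stress band toward the growth surface.
127 − 17 false = 110 true density bands after the stress band.
Dividing by 2 density bands per year: 110 / 2 = 55 years.
The density band at the growth surface is 1918 CE, so the stress band dates to 1918 − 55 = 1863 CE.

1863 CE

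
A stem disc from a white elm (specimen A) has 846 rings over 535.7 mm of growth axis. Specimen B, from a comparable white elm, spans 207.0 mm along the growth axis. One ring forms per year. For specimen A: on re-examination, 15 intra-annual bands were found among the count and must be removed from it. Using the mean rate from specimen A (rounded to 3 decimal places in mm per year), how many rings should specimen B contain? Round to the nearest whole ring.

321 rings

Specimen A: adjusted count: 846 − 15 = 831 rings.
A: 535.7 mm over 831 years gives 535.7 / 831 ≈ 0.645 mm per year.
B spans 207.0 / 0.645 = 320.93 years ≈ 321 rings.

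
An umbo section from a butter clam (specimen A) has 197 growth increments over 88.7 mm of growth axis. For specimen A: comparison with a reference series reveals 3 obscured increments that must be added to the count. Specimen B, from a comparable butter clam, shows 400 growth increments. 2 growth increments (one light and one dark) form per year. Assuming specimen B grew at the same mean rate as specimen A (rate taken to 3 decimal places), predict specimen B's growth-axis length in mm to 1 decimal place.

177.4 mm

Specimen A: correcting the raw count gives 197 + 3 = 200 true growth increments.
Specimen A: dividing by 2 growth increments per year: 200 / 2 = 100 years.
A: Extension rate ≈ 88.7 / 100 = 0.887 mm/year.
Specimen B: dividing by 2 growth increments per year: 400 / 2 = 200 years. B's length ≈ 0.887 × 200 = 177.4 mm.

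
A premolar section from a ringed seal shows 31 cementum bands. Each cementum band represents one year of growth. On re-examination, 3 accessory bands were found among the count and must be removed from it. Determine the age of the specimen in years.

28 years

Correcting the raw count gives 31 − 3 = 28 true cementum bands.
At one cementum band per year, that is 28 years.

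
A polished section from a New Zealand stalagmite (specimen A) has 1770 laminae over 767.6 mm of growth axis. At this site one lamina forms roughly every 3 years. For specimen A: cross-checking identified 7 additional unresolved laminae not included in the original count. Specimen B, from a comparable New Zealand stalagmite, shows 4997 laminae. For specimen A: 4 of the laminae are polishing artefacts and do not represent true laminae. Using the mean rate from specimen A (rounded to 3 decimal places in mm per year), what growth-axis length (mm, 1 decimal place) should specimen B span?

2158.7 mm

Specimen A: true lamina count = 1770 − 4 + 7 = 1773.
Specimen A: at 3 years per lamina, 1773 × 3 = 5319 years.
A: 767.6 mm over 5319 years gives 767.6 / 5319 ≈ 0.144 mm per year.
Specimen B: at 3 years per lamina, 4997 × 3 = 14991 years. For B, 0.144 mm/year × 14991 years = 2158.7 mm.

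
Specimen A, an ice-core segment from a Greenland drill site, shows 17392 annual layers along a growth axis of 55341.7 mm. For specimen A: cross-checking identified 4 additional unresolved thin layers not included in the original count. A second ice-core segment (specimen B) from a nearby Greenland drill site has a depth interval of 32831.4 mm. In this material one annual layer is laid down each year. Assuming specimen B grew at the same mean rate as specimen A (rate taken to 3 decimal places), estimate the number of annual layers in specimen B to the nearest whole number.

Specimen A: adjusted count: 17392 + 4 = 17396 annual layers.
A: Mean rate = 55341.7 mm / 17396 years ≈ 3.181 mm/yr.
Specimen B: 32831.4 mm / 3.181 mm per year = 10321.09 years ≈ 10321 annual layers.

10321 annual layers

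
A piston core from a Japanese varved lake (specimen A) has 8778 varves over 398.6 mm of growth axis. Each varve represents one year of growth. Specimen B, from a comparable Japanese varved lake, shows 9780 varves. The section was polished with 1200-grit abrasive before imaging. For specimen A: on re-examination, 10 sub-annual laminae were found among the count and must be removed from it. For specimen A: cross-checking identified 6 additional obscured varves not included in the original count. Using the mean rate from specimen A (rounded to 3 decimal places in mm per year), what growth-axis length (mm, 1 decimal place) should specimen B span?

Specimen A: adjusted count: 8778 − 10 + 6 = 8774 varves.
A: Extension rate ≈ 398.6 / 8774 = 0.045 mm per year.
B's length ≈ 0.045 × 9780 = 440.1 mm.

440.1 mm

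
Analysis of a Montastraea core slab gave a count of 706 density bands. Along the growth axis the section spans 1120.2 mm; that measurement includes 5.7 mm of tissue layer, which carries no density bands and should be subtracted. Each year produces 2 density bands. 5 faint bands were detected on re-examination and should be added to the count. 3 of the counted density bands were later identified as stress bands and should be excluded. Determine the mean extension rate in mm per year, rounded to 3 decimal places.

After corrections the count is 706 − 3 + 5 = 708 density bands.
Dividing by 2 density bands per year: 708 / 2 = 354 years.
The growth record spans 1120.2 − 5.7 = 1114.5 mm.
Mean rate = 1114.5 mm / 354 years ≈ 3.148 mm per year.

3.148 mm per year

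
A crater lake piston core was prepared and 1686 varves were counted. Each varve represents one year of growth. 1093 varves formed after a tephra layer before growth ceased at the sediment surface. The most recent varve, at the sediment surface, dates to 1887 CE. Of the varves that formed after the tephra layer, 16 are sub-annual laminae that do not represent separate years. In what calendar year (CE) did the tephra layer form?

1093 varves post-date the tephra layer.
1093 − 16 false = 1077 true varves after the tephra layer.
Counting back 1077 years from 1887 CE places the tephra layer in 1887 − 1077 = 810 CE.

810 CE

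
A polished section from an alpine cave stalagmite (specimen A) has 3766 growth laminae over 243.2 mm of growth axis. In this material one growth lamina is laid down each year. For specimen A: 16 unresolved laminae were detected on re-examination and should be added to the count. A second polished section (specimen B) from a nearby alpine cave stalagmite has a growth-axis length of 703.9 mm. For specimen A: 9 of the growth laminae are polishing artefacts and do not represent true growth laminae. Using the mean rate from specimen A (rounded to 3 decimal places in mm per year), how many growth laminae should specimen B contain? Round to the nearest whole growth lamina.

10998 growth laminae

Specimen A: correcting the raw count gives 3766 − 9 + 16 = 3773 true growth laminae.
A: Extension rate ≈ 243.2 / 3773 = 0.064 mm per year.
Specimen B: 703.9 mm / 0.064 mm per year = 10998.44 years ≈ 10998 growth laminae.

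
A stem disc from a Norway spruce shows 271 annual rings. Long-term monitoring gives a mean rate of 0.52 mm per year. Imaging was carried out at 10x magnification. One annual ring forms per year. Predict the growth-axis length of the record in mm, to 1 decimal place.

140.9 mm

271 years of growth are recorded.
271 years at 0.52 mm/year gives 0.52 × 271 = 140.9 mm.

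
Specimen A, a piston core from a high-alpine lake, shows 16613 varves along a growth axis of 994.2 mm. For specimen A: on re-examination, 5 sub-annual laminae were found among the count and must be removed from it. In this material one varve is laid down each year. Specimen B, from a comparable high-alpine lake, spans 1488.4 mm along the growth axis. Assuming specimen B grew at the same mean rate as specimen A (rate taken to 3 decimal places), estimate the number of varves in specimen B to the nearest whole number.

24807 varves

Specimen A: after corrections the count is 16613 − 5 = 16608 varves.
A: Extension rate ≈ 994.2 / 16608 = 0.060 mm/year.
Specimen B: 1488.4 mm / 0.060 mm per year = 24806.67 years ≈ 24807 varves.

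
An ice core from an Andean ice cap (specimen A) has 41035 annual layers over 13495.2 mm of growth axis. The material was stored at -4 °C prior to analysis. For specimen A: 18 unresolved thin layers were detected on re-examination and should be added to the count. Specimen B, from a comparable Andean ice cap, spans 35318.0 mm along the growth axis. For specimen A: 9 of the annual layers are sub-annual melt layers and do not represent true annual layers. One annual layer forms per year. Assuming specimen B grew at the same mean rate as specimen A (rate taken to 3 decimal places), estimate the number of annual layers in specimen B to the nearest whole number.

Specimen A: after corrections the count is 41035 − 9 + 18 = 41044 annual layers.
A: 13495.2 mm over 41044 years gives 13495.2 / 41044 ≈ 0.329 mm/year.
Specimen B: 35318.0 mm / 0.329 mm per year = 107349.54 years ≈ 107350 annual layers.

107350 annual layers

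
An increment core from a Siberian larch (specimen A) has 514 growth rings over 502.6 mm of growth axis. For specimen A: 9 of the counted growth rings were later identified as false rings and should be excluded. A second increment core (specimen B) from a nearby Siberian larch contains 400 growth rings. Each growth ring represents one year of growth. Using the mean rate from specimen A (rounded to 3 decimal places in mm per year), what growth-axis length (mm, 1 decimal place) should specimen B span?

398.0 mm

Specimen A: adjusted count: 514 − 9 = 505 growth rings.
A: Extension rate ≈ 502.6 / 505 = 0.995 mm/yr.
B's length ≈ 0.995 × 400 = 398.0 mm.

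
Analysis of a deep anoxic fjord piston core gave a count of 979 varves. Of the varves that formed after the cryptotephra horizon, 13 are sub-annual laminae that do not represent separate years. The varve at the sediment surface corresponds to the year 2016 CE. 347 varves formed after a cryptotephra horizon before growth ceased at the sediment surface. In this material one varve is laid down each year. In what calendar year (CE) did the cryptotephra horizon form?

There are 347 varves younger than the cryptotephra horizon.
Removing the 13 false varves leaves 347 − 13 = 334 true varves beyond the cryptotephra horizon.
Counting back 334 years from 2016 CE places the cryptotephra horizon in 2016 − 334 = 1682 CE.

1682 CE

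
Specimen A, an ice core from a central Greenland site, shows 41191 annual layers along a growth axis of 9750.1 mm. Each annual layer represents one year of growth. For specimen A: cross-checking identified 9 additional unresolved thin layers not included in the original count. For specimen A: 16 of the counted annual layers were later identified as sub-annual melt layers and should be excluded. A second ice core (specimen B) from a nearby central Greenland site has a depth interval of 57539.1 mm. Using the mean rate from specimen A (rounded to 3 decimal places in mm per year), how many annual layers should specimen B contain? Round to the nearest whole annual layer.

242781 annual layers

Specimen A: true annual layer count = 41191 − 16 + 9 = 41184.
A: Mean rate = 9750.1 mm / 41184 years ≈ 0.237 mm per year.
Specimen B: 57539.1 mm / 0.237 mm per year = 242781.01 years ≈ 242781 annual layers.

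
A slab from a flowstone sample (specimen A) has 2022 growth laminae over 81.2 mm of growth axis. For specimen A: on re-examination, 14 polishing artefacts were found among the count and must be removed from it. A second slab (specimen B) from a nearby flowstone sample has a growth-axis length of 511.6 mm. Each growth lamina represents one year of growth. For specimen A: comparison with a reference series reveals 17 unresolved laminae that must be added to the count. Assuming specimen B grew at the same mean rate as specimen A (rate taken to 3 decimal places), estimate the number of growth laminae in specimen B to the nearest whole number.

Specimen A: correcting the raw count gives 2022 − 14 + 17 = 2025 true growth laminae.
A: Mean rate = 81.2 mm / 2025 years ≈ 0.040 mm/yr.
B spans 511.6 / 0.040 = 12790.00 years ≈ 12790 growth laminae.

12790 growth laminae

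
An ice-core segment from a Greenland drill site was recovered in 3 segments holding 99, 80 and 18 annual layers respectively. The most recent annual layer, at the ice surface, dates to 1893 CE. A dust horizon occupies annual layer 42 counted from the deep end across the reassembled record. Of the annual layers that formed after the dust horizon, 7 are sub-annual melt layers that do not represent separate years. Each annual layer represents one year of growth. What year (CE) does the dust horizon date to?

1745 CE

Total annual layers = 99 + 80 + 18 = 197.
197 − 42 = 155 annual layers lie beyond the dust horizon toward the ice surface.
155 − 7 false = 148 true annual layers after the dust horizon.
Counting back 148 years from 1893 CE places the dust horizon in 1893 − 148 = 1745 CE.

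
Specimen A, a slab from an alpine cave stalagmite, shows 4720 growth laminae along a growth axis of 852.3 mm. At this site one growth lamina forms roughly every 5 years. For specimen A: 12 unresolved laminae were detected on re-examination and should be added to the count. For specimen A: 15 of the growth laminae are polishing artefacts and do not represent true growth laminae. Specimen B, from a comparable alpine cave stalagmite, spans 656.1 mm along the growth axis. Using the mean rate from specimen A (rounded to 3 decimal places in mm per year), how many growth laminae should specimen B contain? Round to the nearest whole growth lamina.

3645 growth laminae

Specimen A: after corrections the count is 4720 − 15 + 12 = 4717 growth laminae.
Specimen A: at 5 years per growth lamina, 4717 × 5 = 23585 years.
A: Mean rate = 852.3 mm / 23585 years ≈ 0.036 mm/year.
For B, 656.1 / 0.036 = 18225.00 years; at 5 years per growth lamina that is 18225.00 / 5 ≈ 3645 growth laminae.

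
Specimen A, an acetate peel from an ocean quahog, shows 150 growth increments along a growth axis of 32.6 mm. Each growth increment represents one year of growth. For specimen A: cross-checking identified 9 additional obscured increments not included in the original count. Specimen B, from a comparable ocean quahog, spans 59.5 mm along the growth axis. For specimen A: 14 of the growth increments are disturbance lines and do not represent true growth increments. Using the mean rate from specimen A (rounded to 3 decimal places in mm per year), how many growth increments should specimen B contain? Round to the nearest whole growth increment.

Specimen A: correcting the raw count gives 150 − 14 + 9 = 145 true growth increments.
A: Mean rate = 32.6 mm / 145 years ≈ 0.225 mm per year.
B spans 59.5 / 0.225 = 264.44 years ≈ 264 growth increments.

264 growth increments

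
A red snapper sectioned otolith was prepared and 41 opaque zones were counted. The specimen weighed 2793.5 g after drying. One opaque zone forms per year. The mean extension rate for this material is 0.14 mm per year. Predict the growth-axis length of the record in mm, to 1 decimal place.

41 years of growth are recorded.
Predicted length = 0.14 mm/year × 41 years = 5.7 mm.

5.7 mm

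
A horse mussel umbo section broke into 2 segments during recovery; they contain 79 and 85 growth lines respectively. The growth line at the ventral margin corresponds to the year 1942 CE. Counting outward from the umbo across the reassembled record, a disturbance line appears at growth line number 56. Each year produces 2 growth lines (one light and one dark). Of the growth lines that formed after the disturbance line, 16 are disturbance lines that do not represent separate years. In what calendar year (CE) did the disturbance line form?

1896 CE

Total growth lines = 79 + 85 = 164.
164 − 56 = 108 growth lines lie beyond the disturbance line toward the ventral margin.
Excluding 16 false growth lines: 108 − 16 = 92.
With 2 growth lines per year, 92 / 2 = 46 years.
1942 − 46 = 1896 CE.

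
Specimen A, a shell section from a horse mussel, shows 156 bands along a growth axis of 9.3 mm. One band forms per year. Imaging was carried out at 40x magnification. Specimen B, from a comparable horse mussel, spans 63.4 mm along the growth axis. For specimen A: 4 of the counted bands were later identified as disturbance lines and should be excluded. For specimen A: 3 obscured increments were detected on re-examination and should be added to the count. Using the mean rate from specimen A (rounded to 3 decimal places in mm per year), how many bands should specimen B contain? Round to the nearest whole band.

1057 bands

Specimen A: adjusted count: 156 − 4 + 3 = 155 bands.
A: 9.3 mm over 155 years gives 9.3 / 155 ≈ 0.060 mm per year.
B spans 63.4 / 0.060 = 1056.67 years ≈ 1057 bands.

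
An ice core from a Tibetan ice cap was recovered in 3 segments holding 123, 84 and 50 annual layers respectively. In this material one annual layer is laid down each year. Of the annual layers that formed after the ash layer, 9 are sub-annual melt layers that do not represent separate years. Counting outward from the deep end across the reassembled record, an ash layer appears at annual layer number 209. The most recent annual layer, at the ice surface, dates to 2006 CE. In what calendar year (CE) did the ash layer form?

Total annual layers = 123 + 84 + 50 = 257.
The ash layer sits at annual layer 209 from the deep end, so 257 − 209 = 48 annual layers formed after it.
Excluding 9 false annual layers: 48 − 9 = 39.
2006 − 39 = 1967 CE.

1967 CE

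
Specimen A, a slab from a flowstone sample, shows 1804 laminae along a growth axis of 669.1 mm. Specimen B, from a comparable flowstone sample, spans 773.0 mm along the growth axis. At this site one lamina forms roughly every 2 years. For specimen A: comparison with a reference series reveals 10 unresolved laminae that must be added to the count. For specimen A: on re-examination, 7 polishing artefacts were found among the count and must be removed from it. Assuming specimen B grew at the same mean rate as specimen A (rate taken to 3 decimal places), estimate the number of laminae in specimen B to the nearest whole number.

2089 laminae

Specimen A: adjusted count: 1804 − 7 + 10 = 1807 laminae.
Specimen A: 1807 laminae at 2 years each span 1807 × 2 = 3614 years.
A: Mean rate = 669.1 mm / 3614 years ≈ 0.185 mm per year.
For B, 773.0 / 0.185 = 4178.38 years; at 2 years per lamina that is 4178.38 / 2 ≈ 2089 laminae.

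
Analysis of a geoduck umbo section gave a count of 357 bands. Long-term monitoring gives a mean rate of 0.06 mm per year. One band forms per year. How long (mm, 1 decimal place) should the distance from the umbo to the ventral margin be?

357 years of growth are recorded.
357 years at 0.06 mm/year gives 0.06 × 357 = 21.4 mm.

21.4 mm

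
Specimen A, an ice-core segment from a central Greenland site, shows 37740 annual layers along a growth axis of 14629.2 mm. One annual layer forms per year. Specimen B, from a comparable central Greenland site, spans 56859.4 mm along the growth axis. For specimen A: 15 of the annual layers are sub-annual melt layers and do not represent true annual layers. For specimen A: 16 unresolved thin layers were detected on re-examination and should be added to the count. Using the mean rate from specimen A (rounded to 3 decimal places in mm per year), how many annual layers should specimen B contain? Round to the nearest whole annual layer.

146545 annual layers

Specimen A: correcting the raw count gives 37740 − 15 + 16 = 37741 true annual layers.
A: 14629.2 mm over 37741 years gives 14629.2 / 37741 ≈ 0.388 mm/year.
B spans 56859.4 / 0.388 = 146544.85 years ≈ 146545 annual layers.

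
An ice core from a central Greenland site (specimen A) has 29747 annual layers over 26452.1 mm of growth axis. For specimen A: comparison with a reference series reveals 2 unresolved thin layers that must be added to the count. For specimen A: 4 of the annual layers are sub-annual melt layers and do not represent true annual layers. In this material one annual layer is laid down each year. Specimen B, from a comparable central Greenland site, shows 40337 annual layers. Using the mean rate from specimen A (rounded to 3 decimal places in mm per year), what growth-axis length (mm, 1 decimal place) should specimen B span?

Specimen A: adjusted count: 29747 − 4 + 2 = 29745 annual layers.
A: Extension rate ≈ 26452.1 / 29745 = 0.889 mm/yr.
Length of B = 0.889 × 40337 = 35859.6 mm.

35859.6 mm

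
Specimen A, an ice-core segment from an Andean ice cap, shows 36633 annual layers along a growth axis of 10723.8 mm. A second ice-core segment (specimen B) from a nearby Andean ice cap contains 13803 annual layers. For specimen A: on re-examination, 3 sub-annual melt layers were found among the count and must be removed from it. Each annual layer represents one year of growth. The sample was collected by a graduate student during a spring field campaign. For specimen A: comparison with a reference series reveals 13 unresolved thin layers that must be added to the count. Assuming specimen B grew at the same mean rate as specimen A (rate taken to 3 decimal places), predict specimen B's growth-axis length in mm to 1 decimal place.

Specimen A: true annual layer count = 36633 − 3 + 13 = 36643.
A: Mean rate = 10723.8 mm / 36643 years ≈ 0.293 mm per year.
B's length ≈ 0.293 × 13803 = 4044.3 mm.

4044.3 mm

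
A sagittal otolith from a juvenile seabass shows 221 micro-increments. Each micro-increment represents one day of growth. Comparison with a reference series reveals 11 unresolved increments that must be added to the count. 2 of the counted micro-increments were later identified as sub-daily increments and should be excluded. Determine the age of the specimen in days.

Correcting the raw count gives 221 − 2 + 11 = 230 true micro-increments.
One micro-increment per day makes the duration 230 days.

230 d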